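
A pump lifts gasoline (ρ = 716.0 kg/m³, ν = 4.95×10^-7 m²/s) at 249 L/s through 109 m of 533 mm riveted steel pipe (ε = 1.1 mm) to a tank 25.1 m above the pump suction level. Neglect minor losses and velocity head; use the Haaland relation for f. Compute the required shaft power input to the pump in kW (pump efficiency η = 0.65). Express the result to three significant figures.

P_shaft ≈ 68.4 kW

V = 4Q/(πD²) = 1.116 m/s; Re = 1.20×10^6; ε/D = 0.00206; f = 0.02380
h_f = f(L/D)V²/2g = 0.3089 m
Total head H = z + h_f = 25.1 + 0.3089 = 25.41 m
P_hyd = ρgQH = 716.0·9.81·0.249·25.41 = 44.44 kW
P_shaft = P_hyd/η = 44.44/0.65 = 68.37 kW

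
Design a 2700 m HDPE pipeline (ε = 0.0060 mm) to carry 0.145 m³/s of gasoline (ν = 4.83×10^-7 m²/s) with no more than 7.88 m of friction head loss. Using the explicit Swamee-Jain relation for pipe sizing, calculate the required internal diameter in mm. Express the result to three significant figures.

Swamee-Jain (Type III): D = 0.66·[ε^1.25·(LQ²/(gh_f))^4.75 + ν·Q^9.4·(L/(gh_f))^5.2]^0.04
LQ²/(gh_f) = 0.7344; L/(gh_f) = 34.93
Term 1 = ε^1.25·(…)^4.75 = 6.85×10^-8; Term 2 = ν·Q^9.4·(…)^5.2 = 6.69×10^-7
D = 0.66·(6.85×10^-8 + 6.69×10^-7)^0.04 = 0.3752 m = 375 mm
Check: V = 1.31 m/s, Re = 1.02×10^6, f = 0.01196, h_f = 7.55 m ≈ 7.88 m ✓

D ≈ 375 mm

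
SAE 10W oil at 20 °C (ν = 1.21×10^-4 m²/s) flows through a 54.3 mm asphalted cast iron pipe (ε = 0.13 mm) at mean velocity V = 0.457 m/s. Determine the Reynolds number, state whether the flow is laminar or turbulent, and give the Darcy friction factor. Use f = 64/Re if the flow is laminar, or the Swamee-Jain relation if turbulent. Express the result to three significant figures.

Re = VD/ν = 0.4570·0.0543/1.21×10^-4 = 205
Re < 2300 → laminar → f = 64/Re = 0.3121

Re ≈ 205; laminar; f = 64/Re ≈ 0.312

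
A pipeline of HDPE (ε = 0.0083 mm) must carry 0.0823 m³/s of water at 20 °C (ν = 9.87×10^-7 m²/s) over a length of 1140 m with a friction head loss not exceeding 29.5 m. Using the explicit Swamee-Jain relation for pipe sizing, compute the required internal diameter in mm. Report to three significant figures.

Swamee-Jain (Type III): D = 0.66·[ε^1.25·(LQ²/(gh_f))^4.75 + ν·Q^9.4·(L/(gh_f))^5.2]^0.04
LQ²/(gh_f) = 0.02668; L/(gh_f) = 3.939
Term 1 = ε^1.25·(…)^4.75 = 1.49×10^-14; Term 2 = ν·Q^9.4·(…)^5.2 = 7.86×10^-14
D = 0.66·(1.49×10^-14 + 7.86×10^-14)^0.04 = 0.1988 m = 199 mm
Check: V = 2.65 m/s, Re = 5.34×10^5, f = 0.01359, h_f = 27.9 m ≈ 29.5 m ✓

D ≈ 199 mm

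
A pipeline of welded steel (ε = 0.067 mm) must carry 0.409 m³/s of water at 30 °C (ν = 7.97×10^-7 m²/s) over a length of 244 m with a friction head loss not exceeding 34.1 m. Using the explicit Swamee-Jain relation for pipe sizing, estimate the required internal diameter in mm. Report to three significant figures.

D ≈ 275 mm

Swamee-Jain (Type III): D = 0.66·[ε^1.25·(LQ²/(gh_f))^4.75 + ν·Q^9.4·(L/(gh_f))^5.2]^0.04
LQ²/(gh_f) = 0.1220; L/(gh_f) = 0.7294
Term 1 = ε^1.25·(…)^4.75 = 2.77×10^-10; Term 2 = ν·Q^9.4·(…)^5.2 = 3.46×10^-11
D = 0.66·(2.77×10^-10 + 3.46×10^-11)^0.04 = 0.2750 m = 275 mm
Check: V = 6.89 m/s, Re = 2.38×10^6, f = 0.01475, h_f = 31.6 m ≈ 34.1 m ✓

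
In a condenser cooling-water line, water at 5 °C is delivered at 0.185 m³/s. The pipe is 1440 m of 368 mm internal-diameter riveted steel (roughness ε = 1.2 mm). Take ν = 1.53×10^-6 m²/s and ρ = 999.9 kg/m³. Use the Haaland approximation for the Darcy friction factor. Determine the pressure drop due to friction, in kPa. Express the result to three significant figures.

V = 4Q/(πD²) = 4·0.185/(π·0.368²) = 1.739 m/s
Re = VD/ν = 1.739·0.368/1.53×10^-6 = 4.18×10^5 → turbulent
ε/D = 1.2/368 = 0.00326
Haaland: f = 0.02712
h_f = f(L/D)V²/(2g) = 0.02712·(1440/0.368)·1.739²/(2·9.81) = 16.36 m
Δp = ρg·h_f = 999.9·9.81·16.36 = 160.5 kPa

Δp ≈ 160 kPa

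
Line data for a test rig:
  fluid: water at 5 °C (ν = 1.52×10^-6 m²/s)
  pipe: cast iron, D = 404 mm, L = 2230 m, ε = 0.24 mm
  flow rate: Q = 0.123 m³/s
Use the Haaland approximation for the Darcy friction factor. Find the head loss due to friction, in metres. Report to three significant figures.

V = 4Q/(πD²) = 4·0.123/(π·0.404²) = 0.9595 m/s
Re = VD/ν = 0.9595·0.404/1.52×10^-6 = 2.55×10^5 → turbulent
ε/D = 0.24/404 = 5.94×10^-4
Haaland: f = 0.01879
h_f = f(L/D)V²/(2g) = 0.01879·(2230/0.404)·0.9595²/(2·9.81) = 4.866 m

h_f ≈ 4.87 m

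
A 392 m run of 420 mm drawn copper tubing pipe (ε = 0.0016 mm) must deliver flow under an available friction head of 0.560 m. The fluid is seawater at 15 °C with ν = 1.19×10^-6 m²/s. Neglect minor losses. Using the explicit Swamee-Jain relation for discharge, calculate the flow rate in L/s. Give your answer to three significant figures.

Swamee-Jain (Type II): Q = -0.965·√(gD⁵h_f/L)·ln[ε/(3.7D) + √(3.17ν²L/(gD³h_f))]
√(gD⁵h_f/L) = √(9.81·0.420⁵·0.560/392) = 0.01353
ε/(3.7D) = 1.03×10^-6; √(3.17ν²L/(gD³h_f)) = 6.58×10^-5
Q = -0.965·0.01353·ln(6.678×10^-5) = 0.1256 m³/s
Check: V = 0.906 m/s, Re = 3.20×10^5, f = 0.01425, h_f = 0.557 m ≈ 0.560 m ✓

Q ≈ 126 L/s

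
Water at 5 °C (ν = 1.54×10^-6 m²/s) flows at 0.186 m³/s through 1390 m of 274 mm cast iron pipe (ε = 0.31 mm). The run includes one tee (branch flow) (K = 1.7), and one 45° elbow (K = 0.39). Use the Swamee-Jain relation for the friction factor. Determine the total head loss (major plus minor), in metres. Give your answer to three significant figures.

V = 4Q/(πD²) = 3.154 m/s; V²/2g = 0.5072 m
Re = 5.61×10^5, ε/D = 0.00113 → f = 0.02084 (Swamee-Jain)
Major: h_f = f(L/D)·V²/2g = 0.02084·5073·0.5072 = 53.63 m
Minor: ΣK = 2.09; h_m = ΣK·V²/2g = 1.060 m
Total H_L = 53.63 + 1.060 = 54.69 m

H_L ≈ 54.7 m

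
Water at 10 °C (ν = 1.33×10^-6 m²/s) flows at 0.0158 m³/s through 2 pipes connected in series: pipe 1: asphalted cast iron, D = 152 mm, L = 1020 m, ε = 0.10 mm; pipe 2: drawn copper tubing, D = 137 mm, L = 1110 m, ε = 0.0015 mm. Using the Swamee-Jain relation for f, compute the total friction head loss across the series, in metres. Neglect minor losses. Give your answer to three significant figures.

Pipe 1: V = 0.8707 m/s, Re = 9.95×10^4, ε/D = 6.58×10^-4, f = 0.02108, h_1 = f(L/D)V²/2g = 5.467 m
Pipe 2: V = 1.072 m/s, Re = 1.10×10^5, ε/D = 1.09×10^-5, f = 0.01757, h_2 = f(L/D)V²/2g = 8.335 m
Series → Q common, losses add: H = Σh = 13.80 m

H ≈ 13.8 m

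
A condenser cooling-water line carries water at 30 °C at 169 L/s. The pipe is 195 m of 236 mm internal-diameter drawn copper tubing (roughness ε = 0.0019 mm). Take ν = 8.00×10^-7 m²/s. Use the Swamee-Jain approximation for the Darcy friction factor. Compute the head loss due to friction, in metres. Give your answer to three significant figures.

V = 4Q/(πD²) = 4·0.169/(π·0.236²) = 3.863 m/s
Re = VD/ν = 3.863·0.236/8.00×10^-7 = 1.14×10^6 → turbulent
ε/D = 0.0019/236 = 8.05×10^-6
Swamee-Jain: f = 0.01157
h_f = f(L/D)V²/(2g) = 0.01157·(195/0.236)·3.863²/(2·9.81) = 7.274 m

h_f ≈ 7.27 m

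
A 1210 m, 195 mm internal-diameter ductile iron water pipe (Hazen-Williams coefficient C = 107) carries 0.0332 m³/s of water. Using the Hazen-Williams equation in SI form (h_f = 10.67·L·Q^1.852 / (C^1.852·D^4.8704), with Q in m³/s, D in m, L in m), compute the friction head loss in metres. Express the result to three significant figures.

h_f = 10.67·1210·0.0332^1.852 / (107^1.852·0.195^4.8704) = 11.79 m

h_f ≈ 11.8 m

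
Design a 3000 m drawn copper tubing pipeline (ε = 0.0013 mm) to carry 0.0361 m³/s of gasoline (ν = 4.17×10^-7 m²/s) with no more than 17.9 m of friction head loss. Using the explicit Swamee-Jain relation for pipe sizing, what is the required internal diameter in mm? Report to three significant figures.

Swamee-Jain (Type III): D = 0.66·[ε^1.25·(LQ²/(gh_f))^4.75 + ν·Q^9.4·(L/(gh_f))^5.2]^0.04
LQ²/(gh_f) = 0.02226; L/(gh_f) = 17.08
Term 1 = ε^1.25·(…)^4.75 = 6.22×10^-16; Term 2 = ν·Q^9.4·(…)^5.2 = 2.95×10^-14
D = 0.66·(6.22×10^-16 + 2.95×10^-14)^0.04 = 0.1900 m = 190 mm
Check: V = 1.27 m/s, Re = 5.80×10^5, f = 0.01287, h_f = 16.8 m ≈ 17.9 m ✓

D ≈ 190 mm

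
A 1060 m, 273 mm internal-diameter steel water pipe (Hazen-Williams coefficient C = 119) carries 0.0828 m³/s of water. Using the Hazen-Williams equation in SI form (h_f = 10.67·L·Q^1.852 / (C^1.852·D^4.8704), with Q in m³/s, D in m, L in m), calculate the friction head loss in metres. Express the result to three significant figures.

h_f = 10.67·1060·0.0828^1.852 / (119^1.852·0.273^4.8704) = 8.951 m

h_f ≈ 8.95 m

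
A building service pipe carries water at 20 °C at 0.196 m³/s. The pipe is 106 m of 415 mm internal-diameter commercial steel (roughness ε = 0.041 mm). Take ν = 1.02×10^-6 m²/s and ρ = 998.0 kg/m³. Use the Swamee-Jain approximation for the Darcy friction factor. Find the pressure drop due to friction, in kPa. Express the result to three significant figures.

Δp ≈ 3.80 kPa

V = 4Q/(πD²) = 4·0.196/(π·0.415²) = 1.449 m/s
Re = VD/ν = 1.449·0.415/1.02×10^-6 = 5.90×10^5 → turbulent
ε/D = 0.041/415 = 9.88×10^-5
Swamee-Jain: f = 0.01419
h_f = f(L/D)V²/(2g) = 0.01419·(106/0.415)·1.449²/(2·9.81) = 0.3879 m
Δp = ρg·h_f = 998.0·9.81·0.3879 = 3.797 kPa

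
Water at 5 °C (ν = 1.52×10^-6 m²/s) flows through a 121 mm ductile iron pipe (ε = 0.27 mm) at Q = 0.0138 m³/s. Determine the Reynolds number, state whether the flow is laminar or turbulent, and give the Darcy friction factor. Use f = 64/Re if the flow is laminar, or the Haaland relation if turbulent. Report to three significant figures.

V = 4Q/(πD²) = 1.200 m/s
Re = VD/ν = 1.200·0.121/1.52×10^-6 = 9.55×10^4
Re > 4000 → turbulent; ε/D = 0.00223
Haaland: f = 0.02564

Re ≈ 9.55×10^4; turbulent; f ≈ 0.0256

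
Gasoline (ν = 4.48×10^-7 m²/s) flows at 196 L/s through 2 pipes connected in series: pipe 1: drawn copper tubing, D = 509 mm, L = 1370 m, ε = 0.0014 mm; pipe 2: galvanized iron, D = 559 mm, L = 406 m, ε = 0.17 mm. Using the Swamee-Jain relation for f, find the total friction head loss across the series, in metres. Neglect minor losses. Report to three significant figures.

Pipe 1: V = 0.9632 m/s, Re = 1.09×10^6, ε/D = 2.75×10^-6, f = 0.01151, h_1 = f(L/D)V²/2g = 1.465 m
Pipe 2: V = 0.7986 m/s, Re = 9.96×10^5, ε/D = 3.04×10^-4, f = 0.01580, h_2 = f(L/D)V²/2g = 0.3729 m
Series → Q common, losses add: H = Σh = 1.837 m

H ≈ 1.84 m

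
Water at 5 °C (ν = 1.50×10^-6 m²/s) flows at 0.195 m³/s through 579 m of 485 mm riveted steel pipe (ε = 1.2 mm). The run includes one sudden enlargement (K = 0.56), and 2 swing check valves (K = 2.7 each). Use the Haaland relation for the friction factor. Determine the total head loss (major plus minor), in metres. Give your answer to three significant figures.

V = 4Q/(πD²) = 1.056 m/s; V²/2g = 0.05678 m
Re = 3.41×10^5, ε/D = 0.00247 → f = 0.02526 (Haaland)
Major: h_f = f(L/D)·V²/2g = 0.02526·1194·0.05678 = 1.712 m
Minor: ΣK = 5.96; h_m = ΣK·V²/2g = 0.3384 m
Total H_L = 1.712 + 0.3384 = 2.051 m

H_L ≈ 2.05 m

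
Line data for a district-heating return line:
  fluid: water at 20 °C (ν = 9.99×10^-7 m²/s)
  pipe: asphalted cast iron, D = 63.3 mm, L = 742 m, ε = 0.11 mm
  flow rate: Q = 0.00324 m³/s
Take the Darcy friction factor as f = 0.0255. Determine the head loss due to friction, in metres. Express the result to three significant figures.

h_f ≈ 16.1 m

V = 4Q/(πD²) = 4·0.00324/(π·0.0633²) = 1.030 m/s
h_f = f(L/D)V²/(2g) = 0.02550·(742/0.0633)·1.030²/(2·9.81) = 16.15 m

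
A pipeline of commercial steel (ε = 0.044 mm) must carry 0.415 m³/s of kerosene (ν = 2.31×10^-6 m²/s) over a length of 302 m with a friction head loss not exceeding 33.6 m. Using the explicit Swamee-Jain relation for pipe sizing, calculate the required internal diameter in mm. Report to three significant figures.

Swamee-Jain (Type III): D = 0.66·[ε^1.25·(LQ²/(gh_f))^4.75 + ν·Q^9.4·(L/(gh_f))^5.2]^0.04
LQ²/(gh_f) = 0.1578; L/(gh_f) = 0.9162
Term 1 = ε^1.25·(…)^4.75 = 5.56×10^-10; Term 2 = ν·Q^9.4·(…)^5.2 = 3.76×10^-10
D = 0.66·(5.56×10^-10 + 3.76×10^-10)^0.04 = 0.2873 m = 287 mm
Check: V = 6.40 m/s, Re = 7.96×10^5, f = 0.01446, h_f = 31.7 m ≈ 33.6 m ✓

D ≈ 287 mm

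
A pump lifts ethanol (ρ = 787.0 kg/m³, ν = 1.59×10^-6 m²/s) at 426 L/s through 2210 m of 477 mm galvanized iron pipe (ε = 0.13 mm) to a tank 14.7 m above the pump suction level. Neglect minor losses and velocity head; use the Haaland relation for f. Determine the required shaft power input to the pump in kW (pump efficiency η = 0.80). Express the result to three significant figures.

P_shaft ≈ 146 kW

V = 4Q/(πD²) = 2.384 m/s; Re = 7.15×10^5; ε/D = 2.73×10^-4; f = 0.01559
h_f = f(L/D)V²/2g = 20.92 m
Total head H = z + h_f = 14.7 + 20.92 = 35.62 m
P_hyd = ρgQH = 787.0·9.81·0.426·35.62 = 117.1 kW
P_shaft = P_hyd/η = 117.1/0.80 = 146.4 kW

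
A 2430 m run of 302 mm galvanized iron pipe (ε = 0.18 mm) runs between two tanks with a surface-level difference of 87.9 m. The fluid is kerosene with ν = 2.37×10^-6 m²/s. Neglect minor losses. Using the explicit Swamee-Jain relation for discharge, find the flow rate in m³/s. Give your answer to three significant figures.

Q ≈ 0.245 m³/s

Swamee-Jain (Type II): Q = -0.965·√(gD⁵h_f/L)·ln[ε/(3.7D) + √(3.17ν²L/(gD³h_f))]
√(gD⁵h_f/L) = √(9.81·0.302⁵·87.9/2430) = 0.02986
ε/(3.7D) = 1.61×10^-4; √(3.17ν²L/(gD³h_f)) = 4.27×10^-5
Q = -0.965·0.02986·ln(2.038×10^-4) = 0.2449 m³/s
Check: V = 3.42 m/s, Re = 4.36×10^5, f = 0.01847, h_f = 88.5 m ≈ 87.9 m ✓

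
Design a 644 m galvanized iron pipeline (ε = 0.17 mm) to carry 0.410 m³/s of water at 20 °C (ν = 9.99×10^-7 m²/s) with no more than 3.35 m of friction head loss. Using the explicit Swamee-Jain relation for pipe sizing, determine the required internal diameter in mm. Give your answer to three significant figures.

D ≈ 541 mm

Swamee-Jain (Type III): D = 0.66·[ε^1.25·(LQ²/(gh_f))^4.75 + ν·Q^9.4·(L/(gh_f))^5.2]^0.04
LQ²/(gh_f) = 3.294; L/(gh_f) = 19.60
Term 1 = ε^1.25·(…)^4.75 = 0.00559; Term 2 = ν·Q^9.4·(…)^5.2 = 0.00120
D = 0.66·(0.00559 + 0.00120)^0.04 = 0.5405 m = 541 mm
Check: V = 1.79 m/s, Re = 9.67×10^5, f = 0.01591, h_f = 3.08 m ≈ 3.35 m ✓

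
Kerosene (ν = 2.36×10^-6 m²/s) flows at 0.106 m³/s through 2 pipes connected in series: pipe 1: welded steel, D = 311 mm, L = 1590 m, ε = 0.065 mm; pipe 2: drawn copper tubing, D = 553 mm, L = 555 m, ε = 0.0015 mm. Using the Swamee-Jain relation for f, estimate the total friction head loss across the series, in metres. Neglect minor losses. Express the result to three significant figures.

H ≈ 9.00 m

Pipe 1: V = 1.395 m/s, Re = 1.84×10^5, ε/D = 2.09×10^-4, f = 0.01739, h_1 = f(L/D)V²/2g = 8.821 m
Pipe 2: V = 0.4413 m/s, Re = 1.03×10^5, ε/D = 2.71×10^-6, f = 0.01775, h_2 = f(L/D)V²/2g = 0.1769 m
Series → Q common, losses add: H = Σh = 8.998 m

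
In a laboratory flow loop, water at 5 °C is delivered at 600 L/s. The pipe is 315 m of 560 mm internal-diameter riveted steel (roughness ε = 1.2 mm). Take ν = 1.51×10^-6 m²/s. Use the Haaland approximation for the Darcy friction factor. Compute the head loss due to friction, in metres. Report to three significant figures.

h_f ≈ 4.10 m

V = 4Q/(πD²) = 4·0.600/(π·0.560²) = 2.436 m/s
Re = VD/ν = 2.436·0.560/1.51×10^-6 = 9.03×10^5 → turbulent
ε/D = 1.2/560 = 0.00214
Haaland: f = 0.02408
h_f = f(L/D)V²/(2g) = 0.02408·(315/0.560)·2.436²/(2·9.81) = 4.096 m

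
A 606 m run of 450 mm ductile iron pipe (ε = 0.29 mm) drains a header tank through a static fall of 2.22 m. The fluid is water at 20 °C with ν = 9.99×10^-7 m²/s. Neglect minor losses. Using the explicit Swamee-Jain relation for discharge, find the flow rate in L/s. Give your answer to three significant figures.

Swamee-Jain (Type II): Q = -0.965·√(gD⁵h_f/L)·ln[ε/(3.7D) + √(3.17ν²L/(gD³h_f))]
√(gD⁵h_f/L) = √(9.81·0.450⁵·2.22/606) = 0.02575
ε/(3.7D) = 1.74×10^-4; √(3.17ν²L/(gD³h_f)) = 3.11×10^-5
Q = -0.965·0.02575·ln(2.053×10^-4) = 0.2110 m³/s
Check: V = 1.33 m/s, Re = 5.98×10^5, f = 0.01849, h_f = 2.23 m ≈ 2.22 m ✓

Q ≈ 211 L/s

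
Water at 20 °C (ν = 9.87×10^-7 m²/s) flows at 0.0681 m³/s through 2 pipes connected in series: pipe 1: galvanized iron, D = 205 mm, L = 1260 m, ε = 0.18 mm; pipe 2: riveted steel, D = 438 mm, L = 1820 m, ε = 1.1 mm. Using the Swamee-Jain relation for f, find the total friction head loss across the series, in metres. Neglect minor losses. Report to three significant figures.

Pipe 1: V = 2.063 m/s, Re = 4.29×10^5, ε/D = 8.78×10^-4, f = 0.01991, h_1 = f(L/D)V²/2g = 26.56 m
Pipe 2: V = 0.4520 m/s, Re = 2.01×10^5, ε/D = 0.00251, f = 0.02584, h_2 = f(L/D)V²/2g = 1.118 m
Series → Q common, losses add: H = Σh = 27.67 m

H ≈ 27.7 m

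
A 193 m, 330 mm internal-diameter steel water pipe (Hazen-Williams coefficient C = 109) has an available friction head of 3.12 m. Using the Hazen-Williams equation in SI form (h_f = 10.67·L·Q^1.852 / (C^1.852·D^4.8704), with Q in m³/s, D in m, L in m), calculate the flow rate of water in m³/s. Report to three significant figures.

Q ≈ 0.177 m³/s

Rearranging: Q = [h_f·C^1.852·D^4.8704 / (10.67·L)]^(1/1.852)
Q = [3.12·109^1.852·0.330^4.8704 / (10.67·193)]^0.540 = 0.1773 m³/s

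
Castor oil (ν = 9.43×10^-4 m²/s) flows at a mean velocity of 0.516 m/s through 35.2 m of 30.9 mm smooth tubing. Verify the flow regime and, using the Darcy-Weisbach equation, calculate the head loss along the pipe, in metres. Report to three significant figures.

Re = VD/ν = 0.516·0.03090/9.43×10^-4 = 16.9 → laminar (Re < 2300)
f = 64/Re = 3.785
h_f = f(L/D)V²/(2g) = 3.785·(35.2/0.03090)·0.516²/(2·9.81) = 58.52 m

h_f ≈ 58.5 m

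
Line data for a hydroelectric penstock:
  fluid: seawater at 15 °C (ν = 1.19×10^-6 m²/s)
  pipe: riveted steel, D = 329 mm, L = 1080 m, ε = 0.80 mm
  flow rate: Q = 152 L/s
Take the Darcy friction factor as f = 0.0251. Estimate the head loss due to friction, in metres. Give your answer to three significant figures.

V = 4Q/(πD²) = 4·0.152/(π·0.329²) = 1.788 m/s
h_f = f(L/D)V²/(2g) = 0.02510·(1080/0.329)·1.788²/(2·9.81) = 13.43 m

h_f ≈ 13.4 m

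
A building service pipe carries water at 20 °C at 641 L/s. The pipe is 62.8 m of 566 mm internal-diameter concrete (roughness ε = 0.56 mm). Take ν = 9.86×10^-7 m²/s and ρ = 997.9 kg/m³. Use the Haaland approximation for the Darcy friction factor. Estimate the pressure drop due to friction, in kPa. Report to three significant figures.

V = 4Q/(πD²) = 4·0.641/(π·0.566²) = 2.548 m/s
Re = VD/ν = 2.548·0.566/9.86×10^-7 = 1.46×10^6 → turbulent
ε/D = 0.56/566 = 9.89×10^-4
Haaland: f = 0.01981
h_f = f(L/D)V²/(2g) = 0.01981·(62.8/0.566)·2.548²/(2·9.81) = 0.7271 m
Δp = ρg·h_f = 997.9·9.81·0.7271 = 7.117 kPa

Δp ≈ 7.12 kPa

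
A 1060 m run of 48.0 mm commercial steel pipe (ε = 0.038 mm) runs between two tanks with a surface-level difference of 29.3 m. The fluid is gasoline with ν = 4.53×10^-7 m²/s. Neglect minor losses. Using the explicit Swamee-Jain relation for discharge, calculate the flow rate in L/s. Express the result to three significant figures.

Swamee-Jain (Type II): Q = -0.965·√(gD⁵h_f/L)·ln[ε/(3.7D) + √(3.17ν²L/(gD³h_f))]
√(gD⁵h_f/L) = √(9.81·0.0480⁵·29.3/1060) = 2.629×10^-4
ε/(3.7D) = 2.14×10^-4; √(3.17ν²L/(gD³h_f)) = 1.47×10^-4
Q = -0.965·2.629×10^-4·ln(3.612×10^-4) = 0.002010 m³/s
Check: V = 1.11 m/s, Re = 1.18×10^5, f = 0.02124, h_f = 29.5 m ≈ 29.3 m ✓

Q ≈ 2.01 L/s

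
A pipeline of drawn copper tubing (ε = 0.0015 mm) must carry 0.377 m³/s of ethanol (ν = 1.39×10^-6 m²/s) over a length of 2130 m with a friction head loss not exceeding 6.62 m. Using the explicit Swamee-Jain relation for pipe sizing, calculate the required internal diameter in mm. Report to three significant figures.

D ≈ 551 mm

Swamee-Jain (Type III): D = 0.66·[ε^1.25·(LQ²/(gh_f))^4.75 + ν·Q^9.4·(L/(gh_f))^5.2]^0.04
LQ²/(gh_f) = 4.662; L/(gh_f) = 32.80
Term 1 = ε^1.25·(…)^4.75 = 7.86×10^-5; Term 2 = ν·Q^9.4·(…)^5.2 = 0.0110
D = 0.66·(7.86×10^-5 + 0.0110)^0.04 = 0.5513 m = 551 mm
Check: V = 1.58 m/s, Re = 6.26×10^5, f = 0.01263, h_f = 6.20 m ≈ 6.62 m ✓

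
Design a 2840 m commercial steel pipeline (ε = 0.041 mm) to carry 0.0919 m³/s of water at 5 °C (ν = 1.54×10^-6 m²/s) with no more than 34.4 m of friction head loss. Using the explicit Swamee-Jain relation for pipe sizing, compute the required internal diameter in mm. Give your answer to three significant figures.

Swamee-Jain (Type III): D = 0.66·[ε^1.25·(LQ²/(gh_f))^4.75 + ν·Q^9.4·(L/(gh_f))^5.2]^0.04
LQ²/(gh_f) = 0.07108; L/(gh_f) = 8.416
Term 1 = ε^1.25·(…)^4.75 = 1.15×10^-11; Term 2 = ν·Q^9.4·(…)^5.2 = 1.79×10^-11
D = 0.66·(1.15×10^-11 + 1.79×10^-11)^0.04 = 0.2502 m = 250 mm
Check: V = 1.87 m/s, Re = 3.04×10^5, f = 0.01599, h_f = 32.3 m ≈ 34.4 m ✓

D ≈ 250 mm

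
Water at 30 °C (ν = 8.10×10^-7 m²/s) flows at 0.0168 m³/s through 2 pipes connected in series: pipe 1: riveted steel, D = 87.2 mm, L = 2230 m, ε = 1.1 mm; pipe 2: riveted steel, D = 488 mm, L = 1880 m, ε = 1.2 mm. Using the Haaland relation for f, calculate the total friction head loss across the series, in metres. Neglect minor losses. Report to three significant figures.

H ≈ 426 m

Pipe 1: V = 2.813 m/s, Re = 3.03×10^5, ε/D = 0.0126, f = 0.04131, h_1 = f(L/D)V²/2g = 426.1 m
Pipe 2: V = 0.08982 m/s, Re = 5.41×10^4, ε/D = 0.00246, f = 0.02715, h_2 = f(L/D)V²/2g = 0.04300 m
Series → Q common, losses add: H = Σh = 426.2 m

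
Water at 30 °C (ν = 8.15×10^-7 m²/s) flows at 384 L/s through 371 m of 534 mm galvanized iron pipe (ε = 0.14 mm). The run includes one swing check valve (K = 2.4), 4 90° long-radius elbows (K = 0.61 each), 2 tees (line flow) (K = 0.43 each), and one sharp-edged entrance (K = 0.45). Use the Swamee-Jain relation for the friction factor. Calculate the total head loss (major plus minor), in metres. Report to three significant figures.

H_L ≈ 2.52 m

V = 4Q/(πD²) = 1.715 m/s; V²/2g = 0.1498 m
Re = 1.12×10^6, ε/D = 2.62×10^-4 → f = 0.01533 (Swamee-Jain)
Major: h_f = f(L/D)·V²/2g = 0.01533·694.8·0.1498 = 1.595 m
Minor: ΣK = 6.15; h_m = ΣK·V²/2g = 0.9215 m
Total H_L = 1.595 + 0.9215 = 2.517 m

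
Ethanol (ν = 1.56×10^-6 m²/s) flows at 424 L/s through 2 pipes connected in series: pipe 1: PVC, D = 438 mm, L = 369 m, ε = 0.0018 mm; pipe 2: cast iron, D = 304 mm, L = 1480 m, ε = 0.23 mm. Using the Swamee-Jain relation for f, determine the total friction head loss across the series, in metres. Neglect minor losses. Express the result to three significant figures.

H ≈ 163 m

Pipe 1: V = 2.814 m/s, Re = 7.90×10^5, ε/D = 4.11×10^-6, f = 0.01217, h_1 = f(L/D)V²/2g = 4.138 m
Pipe 2: V = 5.842 m/s, Re = 1.14×10^6, ε/D = 7.57×10^-4, f = 0.01878, h_2 = f(L/D)V²/2g = 159.1 m
Series → Q common, losses add: H = Σh = 163.2 m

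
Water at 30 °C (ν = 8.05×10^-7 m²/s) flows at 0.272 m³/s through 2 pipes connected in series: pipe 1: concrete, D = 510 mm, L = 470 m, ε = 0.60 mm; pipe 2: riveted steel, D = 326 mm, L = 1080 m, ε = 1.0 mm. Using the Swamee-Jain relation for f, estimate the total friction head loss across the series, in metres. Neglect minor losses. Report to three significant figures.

Pipe 1: V = 1.331 m/s, Re = 8.44×10^5, ε/D = 0.00118, f = 0.02085, h_1 = f(L/D)V²/2g = 1.736 m
Pipe 2: V = 3.259 m/s, Re = 1.32×10^6, ε/D = 0.00307, f = 0.02649, h_2 = f(L/D)V²/2g = 47.49 m
Series → Q common, losses add: H = Σh = 49.23 m

H ≈ 49.2 m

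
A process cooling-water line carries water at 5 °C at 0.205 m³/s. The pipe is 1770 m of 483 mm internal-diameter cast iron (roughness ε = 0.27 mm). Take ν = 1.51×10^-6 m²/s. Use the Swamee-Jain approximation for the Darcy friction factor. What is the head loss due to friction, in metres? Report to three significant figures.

h_f ≈ 4.32 m

V = 4Q/(πD²) = 4·0.205/(π·0.483²) = 1.119 m/s
Re = VD/ν = 1.119·0.483/1.51×10^-6 = 3.58×10^5 → turbulent
ε/D = 0.27/483 = 5.59×10^-4
Swamee-Jain: f = 0.01846
h_f = f(L/D)V²/(2g) = 0.01846·(1770/0.483)·1.119²/(2·9.81) = 4.315 m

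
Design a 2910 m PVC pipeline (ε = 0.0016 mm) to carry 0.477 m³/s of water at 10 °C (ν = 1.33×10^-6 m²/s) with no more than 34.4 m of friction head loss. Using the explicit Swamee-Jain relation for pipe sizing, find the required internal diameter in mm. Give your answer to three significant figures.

D ≈ 456 mm

Swamee-Jain (Type III): D = 0.66·[ε^1.25·(LQ²/(gh_f))^4.75 + ν·Q^9.4·(L/(gh_f))^5.2]^0.04
LQ²/(gh_f) = 1.962; L/(gh_f) = 8.623
Term 1 = ε^1.25·(…)^4.75 = 1.40×10^-6; Term 2 = ν·Q^9.4·(…)^5.2 = 9.28×10^-5
D = 0.66·(1.40×10^-6 + 9.28×10^-5)^0.04 = 0.4555 m = 456 mm
Check: V = 2.93 m/s, Re = 1.00×10^6, f = 0.01169, h_f = 32.6 m ≈ 34.4 m ✓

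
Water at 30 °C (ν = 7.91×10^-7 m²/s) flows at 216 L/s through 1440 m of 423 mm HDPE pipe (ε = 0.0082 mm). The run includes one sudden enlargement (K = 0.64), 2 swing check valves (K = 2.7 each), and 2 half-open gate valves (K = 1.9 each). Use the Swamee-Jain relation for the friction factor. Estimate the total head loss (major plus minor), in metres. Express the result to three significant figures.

V = 4Q/(πD²) = 1.537 m/s; V²/2g = 0.1204 m
Re = 8.22×10^5, ε/D = 1.94×10^-5 → f = 0.01241 (Swamee-Jain)
Major: h_f = f(L/D)·V²/2g = 0.01241·3404·0.1204 = 5.087 m
Minor: ΣK = 9.84; h_m = ΣK·V²/2g = 1.185 m
Total H_L = 5.087 + 1.185 = 6.272 m

H_L ≈ 6.27 m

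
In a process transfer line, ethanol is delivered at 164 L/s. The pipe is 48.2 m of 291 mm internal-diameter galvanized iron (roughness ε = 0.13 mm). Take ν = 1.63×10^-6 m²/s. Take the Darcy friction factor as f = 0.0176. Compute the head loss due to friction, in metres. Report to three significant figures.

h_f ≈ 0.903 m

V = 4Q/(πD²) = 4·0.164/(π·0.291²) = 2.466 m/s
h_f = f(L/D)V²/(2g) = 0.01760·(48.2/0.291)·2.466²/(2·9.81) = 0.9034 m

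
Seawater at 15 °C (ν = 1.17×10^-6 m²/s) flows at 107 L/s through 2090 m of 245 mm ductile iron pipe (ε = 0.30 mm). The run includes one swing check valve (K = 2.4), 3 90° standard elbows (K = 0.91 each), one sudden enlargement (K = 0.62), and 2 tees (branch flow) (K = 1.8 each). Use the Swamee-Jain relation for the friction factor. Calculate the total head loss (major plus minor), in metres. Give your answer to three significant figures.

V = 4Q/(πD²) = 2.270 m/s; V²/2g = 0.2626 m
Re = 4.75×10^5, ε/D = 0.00122 → f = 0.02131 (Swamee-Jain)
Major: h_f = f(L/D)·V²/2g = 0.02131·8531·0.2626 = 47.73 m
Minor: ΣK = 9.35; h_m = ΣK·V²/2g = 2.455 m
Total H_L = 47.73 + 2.455 = 50.18 m

H_L ≈ 50.2 m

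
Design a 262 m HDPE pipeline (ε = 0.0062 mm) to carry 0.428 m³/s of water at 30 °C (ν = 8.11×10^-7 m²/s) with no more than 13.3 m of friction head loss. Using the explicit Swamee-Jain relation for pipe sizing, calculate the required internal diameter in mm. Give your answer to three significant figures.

D ≈ 319 mm

Swamee-Jain (Type III): D = 0.66·[ε^1.25·(LQ²/(gh_f))^4.75 + ν·Q^9.4·(L/(gh_f))^5.2]^0.04
LQ²/(gh_f) = 0.3678; L/(gh_f) = 2.008
Term 1 = ε^1.25·(…)^4.75 = 2.68×10^-9; Term 2 = ν·Q^9.4·(…)^5.2 = 1.04×10^-8
D = 0.66·(2.68×10^-9 + 1.04×10^-8)^0.04 = 0.3193 m = 319 mm
Check: V = 5.34 m/s, Re = 2.10×10^6, f = 0.01098, h_f = 13.1 m ≈ 13.3 m ✓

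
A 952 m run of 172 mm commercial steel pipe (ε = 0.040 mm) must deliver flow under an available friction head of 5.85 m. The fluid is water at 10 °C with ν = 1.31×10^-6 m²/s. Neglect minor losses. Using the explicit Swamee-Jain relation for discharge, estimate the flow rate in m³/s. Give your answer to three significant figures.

Q ≈ 0.0248 m³/s

Swamee-Jain (Type II): Q = -0.965·√(gD⁵h_f/L)·ln[ε/(3.7D) + √(3.17ν²L/(gD³h_f))]
√(gD⁵h_f/L) = √(9.81·0.172⁵·5.85/952) = 0.003012
ε/(3.7D) = 6.29×10^-5; √(3.17ν²L/(gD³h_f)) = 1.33×10^-4
Q = -0.965·0.003012·ln(1.960×10^-4) = 0.02482 m³/s
Check: V = 1.07 m/s, Re = 1.40×10^5, f = 0.01820, h_f = 5.86 m ≈ 5.85 m ✓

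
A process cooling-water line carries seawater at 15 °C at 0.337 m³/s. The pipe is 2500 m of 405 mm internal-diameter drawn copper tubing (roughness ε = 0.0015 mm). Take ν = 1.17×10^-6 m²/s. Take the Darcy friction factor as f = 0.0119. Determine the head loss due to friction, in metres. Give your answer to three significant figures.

h_f ≈ 25.6 m

V = 4Q/(πD²) = 4·0.337/(π·0.405²) = 2.616 m/s
h_f = f(L/D)V²/(2g) = 0.01190·(2500/0.405)·2.616²/(2·9.81) = 25.62 m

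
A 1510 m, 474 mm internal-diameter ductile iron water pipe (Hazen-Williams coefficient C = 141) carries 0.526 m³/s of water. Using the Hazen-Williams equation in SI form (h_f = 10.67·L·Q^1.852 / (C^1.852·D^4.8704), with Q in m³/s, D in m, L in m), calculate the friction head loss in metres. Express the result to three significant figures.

h_f = 10.67·1510·0.526^1.852 / (141^1.852·0.474^4.8704) = 19.46 m

h_f ≈ 19.5 m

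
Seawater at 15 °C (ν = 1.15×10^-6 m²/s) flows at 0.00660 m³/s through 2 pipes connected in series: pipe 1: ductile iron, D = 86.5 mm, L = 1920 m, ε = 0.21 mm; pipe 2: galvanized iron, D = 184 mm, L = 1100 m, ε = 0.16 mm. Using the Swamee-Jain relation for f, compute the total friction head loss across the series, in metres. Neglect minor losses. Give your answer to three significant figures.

Pipe 1: V = 1.123 m/s, Re = 8.45×10^4, ε/D = 0.00243, f = 0.02667, h_1 = f(L/D)V²/2g = 38.06 m
Pipe 2: V = 0.2482 m/s, Re = 3.97×10^4, ε/D = 8.70×10^-4, f = 0.02463, h_2 = f(L/D)V²/2g = 0.4624 m
Series → Q common, losses add: H = Σh = 38.52 m

H ≈ 38.5 m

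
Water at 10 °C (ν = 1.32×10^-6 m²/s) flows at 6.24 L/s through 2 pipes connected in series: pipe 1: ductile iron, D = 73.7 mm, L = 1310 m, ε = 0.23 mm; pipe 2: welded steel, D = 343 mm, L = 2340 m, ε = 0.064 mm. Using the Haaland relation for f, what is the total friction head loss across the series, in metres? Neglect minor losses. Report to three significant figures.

Pipe 1: V = 1.463 m/s, Re = 8.17×10^4, ε/D = 0.00312, f = 0.02789, h_1 = f(L/D)V²/2g = 54.07 m
Pipe 2: V = 0.06753 m/s, Re = 1.75×10^4, ε/D = 1.87×10^-4, f = 0.02690, h_2 = f(L/D)V²/2g = 0.04266 m
Series → Q common, losses add: H = Σh = 54.11 m

H ≈ 54.1 m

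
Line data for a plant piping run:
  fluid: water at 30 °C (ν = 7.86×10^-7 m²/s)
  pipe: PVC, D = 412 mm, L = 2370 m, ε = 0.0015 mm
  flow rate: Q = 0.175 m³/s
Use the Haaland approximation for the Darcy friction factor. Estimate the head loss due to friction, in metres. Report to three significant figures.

h_f ≈ 6.26 m

V = 4Q/(πD²) = 4·0.175/(π·0.412²) = 1.313 m/s
Re = VD/ν = 1.313·0.412/7.86×10^-7 = 6.88×10^5 → turbulent
ε/D = 0.0015/412 = 3.64×10^-6
Haaland: f = 0.01240
h_f = f(L/D)V²/(2g) = 0.01240·(2370/0.412)·1.313²/(2·9.81) = 6.263 m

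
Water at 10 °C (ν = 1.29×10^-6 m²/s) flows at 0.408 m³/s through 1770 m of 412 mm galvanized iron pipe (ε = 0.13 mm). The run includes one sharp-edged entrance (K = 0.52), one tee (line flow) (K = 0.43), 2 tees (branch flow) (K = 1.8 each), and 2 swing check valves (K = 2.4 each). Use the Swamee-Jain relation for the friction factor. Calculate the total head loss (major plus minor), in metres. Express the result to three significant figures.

V = 4Q/(πD²) = 3.060 m/s; V²/2g = 0.4774 m
Re = 9.77×10^5, ε/D = 3.16×10^-4 → f = 0.01591 (Swamee-Jain)
Major: h_f = f(L/D)·V²/2g = 0.01591·4296·0.4774 = 32.63 m
Minor: ΣK = 9.35; h_m = ΣK·V²/2g = 4.463 m
Total H_L = 32.63 + 4.463 = 37.09 m

H_L ≈ 37.1 m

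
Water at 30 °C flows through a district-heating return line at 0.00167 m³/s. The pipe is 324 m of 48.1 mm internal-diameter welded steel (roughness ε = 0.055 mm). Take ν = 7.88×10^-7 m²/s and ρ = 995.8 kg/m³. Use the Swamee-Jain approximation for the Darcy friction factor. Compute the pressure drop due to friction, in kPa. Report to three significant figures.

Δp ≈ 68.7 kPa

V = 4Q/(πD²) = 4·0.00167/(π·0.0481²) = 0.9190 m/s
Re = VD/ν = 0.9190·0.0481/7.88×10^-7 = 5.61×10^4 → turbulent
ε/D = 0.055/48.1 = 0.00114
Swamee-Jain: f = 0.02424
h_f = f(L/D)V²/(2g) = 0.02424·(324/0.0481)·0.9190²/(2·9.81) = 7.029 m
Δp = ρg·h_f = 995.8·9.81·7.029 = 68.66 kPa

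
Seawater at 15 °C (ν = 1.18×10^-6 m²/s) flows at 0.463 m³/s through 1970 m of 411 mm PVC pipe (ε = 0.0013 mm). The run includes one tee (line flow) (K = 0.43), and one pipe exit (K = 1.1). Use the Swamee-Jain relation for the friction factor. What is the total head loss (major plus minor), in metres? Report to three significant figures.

V = 4Q/(πD²) = 3.490 m/s; V²/2g = 0.6207 m
Re = 1.22×10^6, ε/D = 3.16×10^-6 → f = 0.01132 (Swamee-Jain)
Major: h_f = f(L/D)·V²/2g = 0.01132·4793·0.6207 = 33.70 m
Minor: ΣK = 1.53; h_m = ΣK·V²/2g = 0.9497 m
Total H_L = 33.70 + 0.9497 = 34.65 m

H_L ≈ 34.6 m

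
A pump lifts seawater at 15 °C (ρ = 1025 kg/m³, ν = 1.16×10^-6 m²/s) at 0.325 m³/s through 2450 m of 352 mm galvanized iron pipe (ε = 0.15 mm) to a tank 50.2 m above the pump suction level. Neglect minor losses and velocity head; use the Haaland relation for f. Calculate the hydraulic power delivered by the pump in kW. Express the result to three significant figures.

V = 4Q/(πD²) = 3.340 m/s; Re = 1.01×10^6; ε/D = 4.26×10^-4; f = 0.01664
h_f = f(L/D)V²/2g = 65.82 m
Total head H = z + h_f = 50.2 + 65.82 = 116.0 m
P_hyd = ρgQH = 1025·9.81·0.325·116.0 = 379.2 kW

P_hyd ≈ 379 kW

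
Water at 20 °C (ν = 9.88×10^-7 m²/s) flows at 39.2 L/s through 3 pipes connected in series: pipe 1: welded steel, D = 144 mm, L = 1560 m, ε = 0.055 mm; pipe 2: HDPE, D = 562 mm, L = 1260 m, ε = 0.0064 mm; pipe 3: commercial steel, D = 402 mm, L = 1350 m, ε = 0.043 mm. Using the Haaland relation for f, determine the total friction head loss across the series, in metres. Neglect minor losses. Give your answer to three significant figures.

Pipe 1: V = 2.407 m/s, Re = 3.51×10^5, ε/D = 3.82×10^-4, f = 0.01715, h_1 = f(L/D)V²/2g = 54.87 m
Pipe 2: V = 0.1580 m/s, Re = 8.99×10^4, ε/D = 1.14×10^-5, f = 0.01827, h_2 = f(L/D)V²/2g = 0.05212 m
Pipe 3: V = 0.3088 m/s, Re = 1.26×10^5, ε/D = 1.07×10^-4, f = 0.01755, h_3 = f(L/D)V²/2g = 0.2866 m
Series → Q common, losses add: H = Σh = 55.21 m

H ≈ 55.2 m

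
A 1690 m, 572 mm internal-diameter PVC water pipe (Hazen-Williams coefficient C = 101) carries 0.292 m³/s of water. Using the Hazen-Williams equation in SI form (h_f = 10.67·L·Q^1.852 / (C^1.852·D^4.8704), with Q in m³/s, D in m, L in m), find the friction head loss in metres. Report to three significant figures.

h_f ≈ 5.44 m

h_f = 10.67·1690·0.292^1.852 / (101^1.852·0.572^4.8704) = 5.439 m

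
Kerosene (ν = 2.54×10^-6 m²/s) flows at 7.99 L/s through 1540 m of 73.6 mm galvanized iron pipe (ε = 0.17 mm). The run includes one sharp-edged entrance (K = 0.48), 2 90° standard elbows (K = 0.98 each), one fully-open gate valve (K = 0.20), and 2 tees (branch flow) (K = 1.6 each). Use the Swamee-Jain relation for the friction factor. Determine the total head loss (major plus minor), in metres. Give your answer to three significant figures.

H_L ≈ 104 m

V = 4Q/(πD²) = 1.878 m/s; V²/2g = 0.1798 m
Re = 5.44×10^4, ε/D = 0.00231 → f = 0.02727 (Swamee-Jain)
Major: h_f = f(L/D)·V²/2g = 0.02727·20924·0.1798 = 102.6 m
Minor: ΣK = 5.84; h_m = ΣK·V²/2g = 1.050 m
Total H_L = 102.6 + 1.050 = 103.6 m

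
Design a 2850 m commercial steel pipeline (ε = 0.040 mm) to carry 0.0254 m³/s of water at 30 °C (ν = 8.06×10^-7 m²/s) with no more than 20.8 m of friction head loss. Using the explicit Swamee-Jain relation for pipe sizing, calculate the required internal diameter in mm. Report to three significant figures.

Swamee-Jain (Type III): D = 0.66·[ε^1.25·(LQ²/(gh_f))^4.75 + ν·Q^9.4·(L/(gh_f))^5.2]^0.04
LQ²/(gh_f) = 0.009011; L/(gh_f) = 13.97
Term 1 = ε^1.25·(…)^4.75 = 6.13×10^-16; Term 2 = ν·Q^9.4·(…)^5.2 = 7.35×10^-16
D = 0.66·(6.13×10^-16 + 7.35×10^-16)^0.04 = 0.1678 m = 168 mm
Check: V = 1.15 m/s, Re = 2.39×10^5, f = 0.01703, h_f = 19.5 m ≈ 20.8 m ✓

D ≈ 168 mm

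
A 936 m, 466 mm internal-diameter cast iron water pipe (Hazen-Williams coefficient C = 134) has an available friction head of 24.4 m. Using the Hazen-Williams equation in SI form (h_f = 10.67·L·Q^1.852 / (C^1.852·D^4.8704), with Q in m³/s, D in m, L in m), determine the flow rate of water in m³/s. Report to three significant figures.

Rearranging: Q = [h_f·C^1.852·D^4.8704 / (10.67·L)]^(1/1.852)
Q = [24.4·134^1.852·0.466^4.8704 / (10.67·936)]^0.540 = 0.6992 m³/s

Q ≈ 0.699 m³/s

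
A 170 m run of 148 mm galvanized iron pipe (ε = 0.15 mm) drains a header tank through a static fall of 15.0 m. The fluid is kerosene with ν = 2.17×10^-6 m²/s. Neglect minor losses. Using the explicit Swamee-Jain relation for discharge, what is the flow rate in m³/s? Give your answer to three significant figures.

Swamee-Jain (Type II): Q = -0.965·√(gD⁵h_f/L)·ln[ε/(3.7D) + √(3.17ν²L/(gD³h_f))]
√(gD⁵h_f/L) = √(9.81·0.148⁵·15.0/170) = 0.007840
ε/(3.7D) = 2.74×10^-4; √(3.17ν²L/(gD³h_f)) = 7.29×10^-5
Q = -0.965·0.007840·ln(3.469×10^-4) = 0.06027 m³/s
Check: V = 3.50 m/s, Re = 2.39×10^5, f = 0.02103, h_f = 15.1 m ≈ 15.0 m ✓

Q ≈ 0.0603 m³/s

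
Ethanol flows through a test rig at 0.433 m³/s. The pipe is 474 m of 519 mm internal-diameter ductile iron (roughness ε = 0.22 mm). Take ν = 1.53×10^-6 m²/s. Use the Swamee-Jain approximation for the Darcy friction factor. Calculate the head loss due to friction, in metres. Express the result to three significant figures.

h_f ≈ 3.32 m

V = 4Q/(πD²) = 4·0.433/(π·0.519²) = 2.047 m/s
Re = VD/ν = 2.047·0.519/1.53×10^-6 = 6.94×10^5 → turbulent
ε/D = 0.22/519 = 4.24×10^-4
Swamee-Jain: f = 0.01700
h_f = f(L/D)V²/(2g) = 0.01700·(474/0.519)·2.047²/(2·9.81) = 3.315 m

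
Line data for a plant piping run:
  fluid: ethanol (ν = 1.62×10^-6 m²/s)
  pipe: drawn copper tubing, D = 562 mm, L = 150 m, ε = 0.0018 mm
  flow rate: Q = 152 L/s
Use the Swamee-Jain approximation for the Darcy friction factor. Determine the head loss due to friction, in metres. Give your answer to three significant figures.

h_f ≈ 0.0786 m

V = 4Q/(πD²) = 4·0.152/(π·0.562²) = 0.6127 m/s
Re = VD/ν = 0.6127·0.562/1.62×10^-6 = 2.13×10^5 → turbulent
ε/D = 0.0018/562 = 3.20×10^-6
Swamee-Jain: f = 0.01538
h_f = f(L/D)V²/(2g) = 0.01538·(150/0.562)·0.6127²/(2·9.81) = 0.07855 m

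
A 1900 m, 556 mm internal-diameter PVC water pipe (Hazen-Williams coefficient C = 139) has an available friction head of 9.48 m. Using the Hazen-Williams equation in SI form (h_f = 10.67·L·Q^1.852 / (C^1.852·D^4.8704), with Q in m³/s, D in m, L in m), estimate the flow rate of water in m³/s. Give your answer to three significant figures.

Q ≈ 0.473 m³/s

Rearranging: Q = [h_f·C^1.852·D^4.8704 / (10.67·L)]^(1/1.852)
Q = [9.48·139^1.852·0.556^4.8704 / (10.67·1900)]^0.540 = 0.4726 m³/s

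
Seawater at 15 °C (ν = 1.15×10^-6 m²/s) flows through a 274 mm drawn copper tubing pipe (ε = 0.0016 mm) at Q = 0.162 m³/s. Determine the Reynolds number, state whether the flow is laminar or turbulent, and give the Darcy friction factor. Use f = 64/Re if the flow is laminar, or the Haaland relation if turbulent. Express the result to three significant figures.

V = 4Q/(πD²) = 2.747 m/s
Re = VD/ν = 2.747·0.274/1.15×10^-6 = 6.55×10^5
Re > 4000 → turbulent; ε/D = 5.84×10^-6
Haaland: f = 0.01253

Re ≈ 6.55×10^5; turbulent; f ≈ 0.0125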